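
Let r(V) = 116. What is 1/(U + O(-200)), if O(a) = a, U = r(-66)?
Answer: -1/84 ≈ -0.011905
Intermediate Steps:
U = 116
1/(U + O(-200)) = 1/(116 - 200) = 1/(-84) = -1/84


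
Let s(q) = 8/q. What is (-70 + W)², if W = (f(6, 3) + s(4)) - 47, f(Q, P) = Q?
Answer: 11881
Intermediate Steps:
W = -39 (W = (6 + 8/4) - 47 = (6 + 8*(¼)) - 47 = (6 + 2) - 47 = 8 - 47 = -39)
(-70 + W)² = (-70 - 39)² = (-109)² = 11881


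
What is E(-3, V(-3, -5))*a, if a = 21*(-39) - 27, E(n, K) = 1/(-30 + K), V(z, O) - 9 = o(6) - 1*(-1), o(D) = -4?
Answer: 141/4 ≈ 35.250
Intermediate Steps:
V(z, O) = 6 (V(z, O) = 9 + (-4 - 1*(-1)) = 9 + (-4 + 1) = 9 - 3 = 6)
a = -846 (a = -819 - 27 = -846)
E(-3, V(-3, -5))*a = -846/(-30 + 6) = -846/(-24) = -1/24*(-846) = 141/4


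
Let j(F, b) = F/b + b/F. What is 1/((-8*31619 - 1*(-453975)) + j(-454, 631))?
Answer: 286474/57587258625 ≈ 4.9746e-6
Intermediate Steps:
1/((-8*31619 - 1*(-453975)) + j(-454, 631)) = 1/((-8*31619 - 1*(-453975)) + (-454/631 + 631/(-454))) = 1/((-252952 + 453975) + (-454*1/631 + 631*(-1/454))) = 1/(201023 + (-454/631 - 631/454)) = 1/(201023 - 604277/286474) = 1/(57587258625/286474) = 286474/57587258625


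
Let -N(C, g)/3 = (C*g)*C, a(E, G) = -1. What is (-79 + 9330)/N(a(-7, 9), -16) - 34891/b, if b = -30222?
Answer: 2038105/10512 ≈ 193.88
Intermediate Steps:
N(C, g) = -3*g*C**2 (N(C, g) = -3*C*g*C = -3*g*C**2)
(-79 + 9330)/N(a(-7, 9), -16) - 34891/b = (-79 + 9330)/((-3*(-16)*(-1)**2)) - 34891/(-30222) = 9251/((-3*(-16)*1)) - 34891*(-1/30222) = 9251/48 + 1517/1314 = 2038105/10512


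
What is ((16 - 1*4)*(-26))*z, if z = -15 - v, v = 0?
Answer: 4680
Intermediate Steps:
z = -15 (z = -15 - 1*0 = -15 + 0 = -15)
((16 - 1*4)*(-26))*z = ((16 - 1*4)*(-26))*(-15) = ((16 - 4)*(-26))*(-15) = (12*(-26))*(-15) = -312*(-15) = 4680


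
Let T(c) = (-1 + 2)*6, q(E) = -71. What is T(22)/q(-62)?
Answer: -6/71 ≈ -0.084507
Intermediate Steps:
T(c) = 6 (T(c) = 1*6 = 6)
T(22)/q(-62) = 6/(-71) = 6*(-1/71) = -6/71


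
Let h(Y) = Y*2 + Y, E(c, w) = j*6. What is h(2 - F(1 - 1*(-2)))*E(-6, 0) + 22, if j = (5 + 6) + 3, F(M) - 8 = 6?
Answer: -3002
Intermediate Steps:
F(M) = 14 (F(M) = 8 + 6 = 14)
j = 14 (j = 11 + 3 = 14)
E(c, w) = 84 (E(c, w) = 14*6 = 84)
h(Y) = 3*Y (h(Y) = 2*Y + Y = 3*Y)
h(2 - F(1 - 1*(-2)))*E(-6, 0) + 22 = (3*(2 - 1*14))*84 + 22 = (3*(2 - 14))*84 + 22 = (3*(-12))*84 + 22 = -36*84 + 22 = -3024 + 22 = -3002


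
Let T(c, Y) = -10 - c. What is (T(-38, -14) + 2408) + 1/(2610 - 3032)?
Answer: 1027991/422 ≈ 2436.0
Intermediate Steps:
(T(-38, -14) + 2408) + 1/(2610 - 3032) = ((-10 - 1*(-38)) + 2408) + 1/(2610 - 3032) = ((-10 + 38) + 2408) + 1/(-422) = (28 + 2408) - 1/422 = 2436 - 1/422 = 1027991/422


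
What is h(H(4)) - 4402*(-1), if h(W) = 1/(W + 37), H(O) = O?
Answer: 180483/41 ≈ 4402.0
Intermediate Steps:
h(W) = 1/(37 + W)
h(H(4)) - 4402*(-1) = 1/(37 + 4) - 4402*(-1) = 1/41 + 4402 = 180483/41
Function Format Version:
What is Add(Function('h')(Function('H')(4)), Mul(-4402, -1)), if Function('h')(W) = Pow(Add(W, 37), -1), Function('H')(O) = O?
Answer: Rational(180483, 41) ≈ 4402.0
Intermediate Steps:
Function('h')(W) = Pow(Add(37, W), -1)
Add(Function('h')(Function('H')(4)), Mul(-4402, -1)) = Add(Pow(Add(37, 4), -1), Mul(-4402, -1)) = Add(Pow(41, -1), 4402) = Add(Rational(1, 41), 4402) = Rational(180483, 41)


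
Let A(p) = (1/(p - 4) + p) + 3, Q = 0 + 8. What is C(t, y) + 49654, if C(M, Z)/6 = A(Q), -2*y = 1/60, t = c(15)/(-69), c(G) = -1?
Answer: 99443/2 ≈ 49722.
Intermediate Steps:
t = 1/69 (t = -1/(-69) = -1*(-1/69) = 1/69 ≈ 0.014493)
y = -1/120 (y = -1/2/60 = -1/2*1/60 = -1/120 ≈ -0.0083333)
Q = 8
A(p) = 3 + p + 1/(-4 + p) (A(p) = (1/(-4 + p) + p) + 3 = (p + 1/(-4 + p)) + 3 = 3 + p + 1/(-4 + p))
C(M, Z) = 135/2 (C(M, Z) = 6*((-11 + 8**2 - 1*8)/(-4 + 8)) = 6*((-11 + 64 - 8)/4) = 6*((1/4)*45) = 6*(45/4) = 135/2)
C(t, y) + 49654 = 135/2 + 49654 = 99443/2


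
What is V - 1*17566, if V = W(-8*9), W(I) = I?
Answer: -17638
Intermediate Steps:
V = -72 (V = -8*9 = -72)
V - 1*17566 = -72 - 1*17566 = -72 - 17566 = -17638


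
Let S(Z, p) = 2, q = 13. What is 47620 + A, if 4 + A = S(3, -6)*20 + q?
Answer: 47669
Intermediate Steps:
A = 49 (A = -4 + (2*20 + 13) = -4 + (40 + 13) = -4 + 53 = 49)
47620 + A = 47620 + 49 = 47669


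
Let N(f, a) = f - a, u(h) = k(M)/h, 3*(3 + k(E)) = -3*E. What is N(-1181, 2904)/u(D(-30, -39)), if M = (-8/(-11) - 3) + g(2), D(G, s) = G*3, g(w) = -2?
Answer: 2022075/7 ≈ 2.8887e+5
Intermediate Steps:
D(G, s) = 3*G
M = -47/11 (M = (-8/(-11) - 3) - 2 = (-8*(-1/11) - 3) - 2 = (8/11 - 3) - 2 = -25/11 - 2 = -47/11 ≈ -4.2727)
k(E) = -3 - E (k(E) = -3 + (-3*E)/3 = -3 - E)
u(h) = 14/(11*h) (u(h) = (-3 - 1*(-47/11))/h = (-3 + 47/11)/h = 14/(11*h))
N(-1181, 2904)/u(D(-30, -39)) = (-1181 - 1*2904)/((14/(11*((3*(-30)))))) = (-1181 - 2904)/(((14/11)/(-90))) = -4085/((14/11)*(-1/90)) = -4085/(-7/495) = -4085*(-495/7) = 2022075/7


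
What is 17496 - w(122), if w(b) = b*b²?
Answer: -1798352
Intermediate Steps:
w(b) = b³
17496 - w(122) = 17496 - 1*122³ = 17496 - 1*1815848 = 17496 - 1815848 = -1798352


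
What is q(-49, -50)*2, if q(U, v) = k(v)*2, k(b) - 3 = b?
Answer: -188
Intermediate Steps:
k(b) = 3 + b
q(U, v) = 6 + 2*v (q(U, v) = (3 + v)*2 = 6 + 2*v)
q(-49, -50)*2 = (6 + 2*(-50))*2 = (6 - 100)*2 = -94*2 = -188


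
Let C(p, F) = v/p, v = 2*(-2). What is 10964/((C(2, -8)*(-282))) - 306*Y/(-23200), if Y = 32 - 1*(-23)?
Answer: 6596423/327120 ≈ 20.165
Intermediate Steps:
Y = 55 (Y = 32 + 23 = 55)
v = -4
C(p, F) = -4/p
10964/((C(2, -8)*(-282))) - 306*Y/(-23200) = 10964/((-4/2*(-282))) - 306*55/(-23200) = 10964/((-4*½*(-282))) - 16830*(-1/23200) = 10964/((-2*(-282))) + 1683/2320 = 10964/564 + 1683/2320 = 10964*(1/564) + 1683/2320 = 2741/141 + 1683/2320 = 6596423/327120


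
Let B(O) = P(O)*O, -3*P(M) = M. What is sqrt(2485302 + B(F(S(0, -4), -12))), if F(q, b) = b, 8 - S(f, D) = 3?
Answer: sqrt(2485254) ≈ 1576.5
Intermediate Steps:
P(M) = -M/3
S(f, D) = 5 (S(f, D) = 8 - 1*3 = 8 - 3 = 5)
B(O) = -O**2/3 (B(O) = (-O/3)*O = -O**2/3)
sqrt(2485302 + B(F(S(0, -4), -12))) = sqrt(2485302 - 1/3*(-12)**2) = sqrt(2485302 - 1/3*144) = sqrt(2485302 - 48) = sqrt(2485254)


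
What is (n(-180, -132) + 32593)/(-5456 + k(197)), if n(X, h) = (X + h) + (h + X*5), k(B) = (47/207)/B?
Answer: -1274302971/222490177 ≈ -5.7275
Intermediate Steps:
k(B) = 47/(207*B) (k(B) = (47*(1/207))/B = 47/(207*B))
n(X, h) = 2*h + 6*X (n(X, h) = (X + h) + (h + 5*X) = 2*h + 6*X)
(n(-180, -132) + 32593)/(-5456 + k(197)) = ((2*(-132) + 6*(-180)) + 32593)/(-5456 + (47/207)/197) = ((-264 - 1080) + 32593)/(-5456 + (47/207)*(1/197)) = (-1344 + 32593)/(-5456 + 47/40779) = 31249/(-222490177/40779) = 31249*(-40779/222490177) = -1274302971/222490177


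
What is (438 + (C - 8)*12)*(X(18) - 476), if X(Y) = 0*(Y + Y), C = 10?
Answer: -219912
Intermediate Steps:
X(Y) = 0 (X(Y) = 0*(2*Y) = 0)
(438 + (C - 8)*12)*(X(18) - 476) = (438 + (10 - 8)*12)*(0 - 476) = (438 + 2*12)*(-476) = (438 + 24)*(-476) = 462*(-476) = -219912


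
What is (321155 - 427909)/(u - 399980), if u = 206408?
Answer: 53377/96786 ≈ 0.55149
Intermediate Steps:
(321155 - 427909)/(u - 399980) = (321155 - 427909)/(206408 - 399980) = -106754/(-193572) = -106754*(-1/193572) = 53377/96786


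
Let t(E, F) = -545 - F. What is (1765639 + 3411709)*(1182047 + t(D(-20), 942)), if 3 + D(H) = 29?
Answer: 6112169954880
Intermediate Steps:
D(H) = 26 (D(H) = -3 + 29 = 26)
(1765639 + 3411709)*(1182047 + t(D(-20), 942)) = (1765639 + 3411709)*(1182047 + (-545 - 1*942)) = 5177348*(1182047 + (-545 - 942)) = 5177348*(1182047 - 1487) = 5177348*1180560 = 6112169954880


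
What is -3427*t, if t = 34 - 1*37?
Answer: 10281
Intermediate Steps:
t = -3 (t = 34 - 37 = -3)
-3427*t = -3427*(-3) = 10281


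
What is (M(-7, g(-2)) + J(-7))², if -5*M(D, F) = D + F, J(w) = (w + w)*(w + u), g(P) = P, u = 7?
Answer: 81/25 ≈ 3.2400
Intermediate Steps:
J(w) = 2*w*(7 + w) (J(w) = (w + w)*(w + 7) = (2*w)*(7 + w) = 2*w*(7 + w))
M(D, F) = -D/5 - F/5 (M(D, F) = -(D + F)/5 = -D/5 - F/5)
(M(-7, g(-2)) + J(-7))² = ((-⅕*(-7) - ⅕*(-2)) + 2*(-7)*(7 - 7))² = ((7/5 + ⅖) + 2*(-7)*0)² = (9/5 + 0)² = (9/5)² = 81/25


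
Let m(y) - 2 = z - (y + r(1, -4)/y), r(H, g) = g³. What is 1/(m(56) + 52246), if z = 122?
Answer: 7/366206 ≈ 1.9115e-5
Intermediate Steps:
m(y) = 124 - y + 64/y (m(y) = 2 + (122 - (y + (-4)³/y)) = 2 + (122 - (y - 64/y)) = 2 + (122 + (-y + 64/y)) = 2 + (122 - y + 64/y) = 124 - y + 64/y)
1/(m(56) + 52246) = 1/((124 - 1*56 + 64/56) + 52246) = 1/((124 - 56 + 64*(1/56)) + 52246) = 1/((124 - 56 + 8/7) + 52246) = 1/(484/7 + 52246) = 1/(366206/7) = 7/366206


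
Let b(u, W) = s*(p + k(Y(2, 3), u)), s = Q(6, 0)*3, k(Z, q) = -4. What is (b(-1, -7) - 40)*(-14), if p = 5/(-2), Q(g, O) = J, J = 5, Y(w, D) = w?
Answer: 1925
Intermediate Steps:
Q(g, O) = 5
p = -5/2 (p = 5*(-½) = -5/2 ≈ -2.5000)
s = 15 (s = 5*3 = 15)
b(u, W) = -195/2 (b(u, W) = 15*(-5/2 - 4) = 15*(-13/2) = -195/2)
(b(-1, -7) - 40)*(-14) = (-195/2 - 40)*(-14) = -275/2*(-14) = 1925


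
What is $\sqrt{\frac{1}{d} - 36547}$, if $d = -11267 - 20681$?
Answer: $\frac{i \sqrt{190319379791}}{2282} \approx 191.17 i$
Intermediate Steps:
$d = -31948$
$\sqrt{\frac{1}{d} - 36547} = \sqrt{\frac{1}{-31948} - 36547} = \sqrt{- \frac{1}{31948} - 36547} = \sqrt{- \frac{1167603557}{31948}} = \frac{i \sqrt{190319379791}}{2282}$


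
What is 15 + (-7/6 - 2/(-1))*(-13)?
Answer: 25/6 ≈ 4.1667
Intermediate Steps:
15 + (-7/6 - 2/(-1))*(-13) = 15 + (-7*1/6 - 2*(-1))*(-13) = 15 + (-7/6 + 2)*(-13) = 15 + (5/6)*(-13) = 15 - 65/6 = 25/6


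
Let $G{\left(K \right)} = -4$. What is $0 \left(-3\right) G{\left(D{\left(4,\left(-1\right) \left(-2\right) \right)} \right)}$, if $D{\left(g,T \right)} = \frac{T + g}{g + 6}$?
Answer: $0$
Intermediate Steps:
$D{\left(g,T \right)} = \frac{T + g}{6 + g}$
$0 \left(-3\right) G{\left(D{\left(4,\left(-1\right) \left(-2\right) \right)} \right)} = 0 \left(-3\right) \left(-4\right) = 0 \left(-4\right) = 0$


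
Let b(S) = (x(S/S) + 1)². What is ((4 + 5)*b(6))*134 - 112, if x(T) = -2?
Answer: 1094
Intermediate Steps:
b(S) = 1 (b(S) = (-2 + 1)² = (-1)² = 1)
((4 + 5)*b(6))*134 - 112 = ((4 + 5)*1)*134 - 112 = (9*1)*134 - 112 = 9*134 - 112 = 1206 - 112 = 1094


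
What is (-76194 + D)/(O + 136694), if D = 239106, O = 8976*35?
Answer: 81456/225427 ≈ 0.36134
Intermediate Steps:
O = 314160
(-76194 + D)/(O + 136694) = (-76194 + 239106)/(314160 + 136694) = 162912/450854 = 162912*(1/450854) = 81456/225427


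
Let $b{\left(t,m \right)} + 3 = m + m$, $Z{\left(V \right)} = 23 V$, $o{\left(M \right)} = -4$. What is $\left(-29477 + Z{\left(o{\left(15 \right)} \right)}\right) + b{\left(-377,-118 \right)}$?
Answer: $-29808$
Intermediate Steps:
$b{\left(t,m \right)} = -3 + 2 m$ ($b{\left(t,m \right)} = -3 + \left(m + m\right) = -3 + 2 m$)
$\left(-29477 + Z{\left(o{\left(15 \right)} \right)}\right) + b{\left(-377,-118 \right)} = \left(-29477 + 23 \left(-4\right)\right) + \left(-3 + 2 \left(-118\right)\right) = \left(-29477 - 92\right) - 239 = -29569 - 239 = -29808$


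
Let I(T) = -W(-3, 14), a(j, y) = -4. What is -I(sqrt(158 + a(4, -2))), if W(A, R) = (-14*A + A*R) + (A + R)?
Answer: 11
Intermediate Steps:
W(A, R) = R - 13*A + A*R
I(T) = -11 (I(T) = -(14 - 13*(-3) - 3*14) = -(14 + 39 - 42) = -1*11 = -11)
-I(sqrt(158 + a(4, -2))) = -1*(-11) = 11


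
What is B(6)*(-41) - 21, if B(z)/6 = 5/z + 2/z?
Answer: -308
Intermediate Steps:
B(z) = 42/z (B(z) = 6*(5/z + 2/z) = 6*(7/z) = 42/z)
B(6)*(-41) - 21 = (42/6)*(-41) - 21 = (42*(⅙))*(-41) - 21 = 7*(-41) - 21 = -287 - 21 = -308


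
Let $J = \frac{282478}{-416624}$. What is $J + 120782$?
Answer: $\frac{25160198745}{208312} \approx 1.2078 \cdot 10^{5}$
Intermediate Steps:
$J = - \frac{141239}{208312}$ ($J = 282478 \left(- \frac{1}{416624}\right) = - \frac{141239}{208312} \approx -0.67802$)
$J + 120782 = - \frac{141239}{208312} + 120782 = \frac{25160198745}{208312}$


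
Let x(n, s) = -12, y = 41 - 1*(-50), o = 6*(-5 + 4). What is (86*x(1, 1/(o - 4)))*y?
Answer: -93912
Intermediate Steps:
o = -6 (o = 6*(-1) = -6)
y = 91 (y = 41 + 50 = 91)
(86*x(1, 1/(o - 4)))*y = (86*(-12))*91 = -1032*91 = -93912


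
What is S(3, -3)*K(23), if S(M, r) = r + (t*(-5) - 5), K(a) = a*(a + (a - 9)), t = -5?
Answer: 14467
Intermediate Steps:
K(a) = a*(-9 + 2*a) (K(a) = a*(a + (-9 + a)) = a*(-9 + 2*a))
S(M, r) = 20 + r (S(M, r) = r + (-5*(-5) - 5) = r + (25 - 5) = r + 20 = 20 + r)
S(3, -3)*K(23) = (20 - 3)*(23*(-9 + 2*23)) = 17*(23*(-9 + 46)) = 17*(23*37) = 17*851 = 14467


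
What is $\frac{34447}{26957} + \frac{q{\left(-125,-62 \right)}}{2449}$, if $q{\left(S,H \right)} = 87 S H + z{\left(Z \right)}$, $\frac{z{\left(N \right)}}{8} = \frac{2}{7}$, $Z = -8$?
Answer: $\frac{18260179569}{66017693} \approx 276.6$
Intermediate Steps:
$z{\left(N \right)} = \frac{16}{7}$ ($z{\left(N \right)} = 8 \cdot \frac{2}{7} = \frac{16}{7}$)
$q{\left(S,H \right)} = \frac{16}{7} + 87 H S$ ($q{\left(S,H \right)} = 87 S H + \frac{16}{7} = 87 H S + \frac{16}{7} = \frac{16}{7} + 87 H S$)
$\frac{34447}{26957} + \frac{q{\left(-125,-62 \right)}}{2449} = \frac{34447}{26957} + \frac{\frac{16}{7} + 87 \left(-62\right) \left(-125\right)}{2449} = 34447 \cdot \frac{1}{26957} + \left(\frac{16}{7} + 674250\right) \frac{1}{2449} = \frac{4921}{3851} + \frac{4719766}{7} \cdot \frac{1}{2449} = \frac{4921}{3851} + \frac{4719766}{17143} = \frac{18260179569}{66017693}$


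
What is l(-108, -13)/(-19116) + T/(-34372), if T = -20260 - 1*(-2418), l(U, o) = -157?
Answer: 86616019/164263788 ≈ 0.52730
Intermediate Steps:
T = -17842 (T = -20260 + 2418 = -17842)
l(-108, -13)/(-19116) + T/(-34372) = -157/(-19116) - 17842/(-34372) = -157*(-1/19116) - 17842*(-1/34372) = 157/19116 + 8921/17186 = 86616019/164263788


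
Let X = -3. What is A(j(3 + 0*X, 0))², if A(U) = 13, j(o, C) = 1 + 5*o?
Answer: 169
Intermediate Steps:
A(j(3 + 0*X, 0))² = 13² = 169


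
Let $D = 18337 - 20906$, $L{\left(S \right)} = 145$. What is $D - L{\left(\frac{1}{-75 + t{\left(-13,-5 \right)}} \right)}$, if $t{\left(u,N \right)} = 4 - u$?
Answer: $-2714$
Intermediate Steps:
$D = -2569$
$D - L{\left(\frac{1}{-75 + t{\left(-13,-5 \right)}} \right)} = -2569 - 145 = -2714$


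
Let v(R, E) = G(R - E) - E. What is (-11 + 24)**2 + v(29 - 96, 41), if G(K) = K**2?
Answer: 11792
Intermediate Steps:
v(R, E) = (R - E)**2 - E
(-11 + 24)**2 + v(29 - 96, 41) = (-11 + 24)**2 + ((41 - (29 - 96))**2 - 1*41) = 13**2 + ((41 - 1*(-67))**2 - 41) = 169 + ((41 + 67)**2 - 41) = 169 + (108**2 - 41) = 169 + (11664 - 41) = 169 + 11623 = 11792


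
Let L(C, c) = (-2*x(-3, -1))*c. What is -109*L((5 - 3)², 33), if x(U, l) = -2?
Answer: -14388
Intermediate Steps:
L(C, c) = 4*c (L(C, c) = (-2*(-2))*c = 4*c)
-109*L((5 - 3)², 33) = -436*33 = -109*132 = -14388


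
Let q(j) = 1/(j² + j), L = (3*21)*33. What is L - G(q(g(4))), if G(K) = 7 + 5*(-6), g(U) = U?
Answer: 2102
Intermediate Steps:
L = 2079 (L = 63*33 = 2079)
q(j) = 1/(j + j²)
G(K) = -23 (G(K) = 7 - 30 = -23)
L - G(q(g(4))) = 2079 - 1*(-23) = 2079 + 23 = 2102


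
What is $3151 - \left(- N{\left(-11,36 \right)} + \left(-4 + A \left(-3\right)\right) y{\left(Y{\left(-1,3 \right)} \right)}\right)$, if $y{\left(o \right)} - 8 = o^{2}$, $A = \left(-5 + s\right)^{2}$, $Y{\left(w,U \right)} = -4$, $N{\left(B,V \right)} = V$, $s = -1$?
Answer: $5875$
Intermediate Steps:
$A = 36$ ($A = \left(-5 - 1\right)^{2} = \left(-6\right)^{2} = 36$)
$y{\left(o \right)} = 8 + o^{2}$
$3151 - \left(- N{\left(-11,36 \right)} + \left(-4 + A \left(-3\right)\right) y{\left(Y{\left(-1,3 \right)} \right)}\right) = 3151 - \left(-36 + \left(-4 + 36 \left(-3\right)\right) \left(8 + \left(-4\right)^{2}\right)\right) = 3151 - \left(-36 + \left(-4 - 108\right) \left(8 + 16\right)\right) = 3151 - \left(-36 - 2688\right) = 3151 + \left(36 - -2688\right) = 3151 + \left(36 + 2688\right) = 3151 + 2724 = 5875$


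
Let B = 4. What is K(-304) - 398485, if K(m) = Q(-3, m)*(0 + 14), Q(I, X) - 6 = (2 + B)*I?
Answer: -398653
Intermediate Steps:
Q(I, X) = 6 + 6*I (Q(I, X) = 6 + (2 + 4)*I = 6 + 6*I)
K(m) = -168 (K(m) = (6 + 6*(-3))*(0 + 14) = (6 - 18)*14 = -12*14 = -168)
K(-304) - 398485 = -168 - 398485 = -398653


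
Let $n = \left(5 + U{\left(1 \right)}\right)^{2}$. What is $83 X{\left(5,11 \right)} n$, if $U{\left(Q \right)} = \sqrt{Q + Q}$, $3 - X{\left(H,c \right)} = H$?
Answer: $-4482 - 1660 \sqrt{2} \approx -6829.6$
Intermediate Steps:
$X{\left(H,c \right)} = 3 - H$
$U{\left(Q \right)} = \sqrt{2} \sqrt{Q}$ ($U{\left(Q \right)} = \sqrt{2 Q} = \sqrt{2} \sqrt{Q}$)
$n = \left(5 + \sqrt{2}\right)^{2}$ ($n = \left(5 + \sqrt{2} \sqrt{1}\right)^{2} = \left(5 + \sqrt{2} \cdot 1\right)^{2} = \left(5 + \sqrt{2}\right)^{2} \approx 41.142$)
$83 X{\left(5,11 \right)} n = 83 \left(3 - 5\right) \left(5 + \sqrt{2}\right)^{2} = 83 \left(-2\right) \left(5 + \sqrt{2}\right)^{2} = - 166 \left(5 + \sqrt{2}\right)^{2}$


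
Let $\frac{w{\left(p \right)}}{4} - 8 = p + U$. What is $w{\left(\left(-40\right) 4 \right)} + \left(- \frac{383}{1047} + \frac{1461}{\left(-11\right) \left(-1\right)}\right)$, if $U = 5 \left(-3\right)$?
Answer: $- \frac{6167902}{11517} \approx -535.55$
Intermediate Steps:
$U = -15$
$w{\left(p \right)} = -28 + 4 p$ ($w{\left(p \right)} = 32 + 4 \left(p - 15\right) = 32 + 4 \left(-15 + p\right) = 32 + \left(-60 + 4 p\right) = -28 + 4 p$)
$w{\left(\left(-40\right) 4 \right)} + \left(- \frac{383}{1047} + \frac{1461}{\left(-11\right) \left(-1\right)}\right) = \left(-28 + 4 \left(\left(-40\right) 4\right)\right) + \left(- \frac{383}{1047} + \frac{1461}{\left(-11\right) \left(-1\right)}\right) = \left(-28 + 4 \left(-160\right)\right) + \left(\left(-383\right) \frac{1}{1047} + \frac{1461}{11}\right) = \left(-28 - 640\right) + \left(- \frac{383}{1047} + 1461 \cdot \frac{1}{11}\right) = -668 + \left(- \frac{383}{1047} + \frac{1461}{11}\right) = -668 + \frac{1525454}{11517} = - \frac{6167902}{11517}$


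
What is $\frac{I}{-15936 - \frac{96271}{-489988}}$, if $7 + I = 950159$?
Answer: $- \frac{465563078176}{7808352497} \approx -59.624$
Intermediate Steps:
$I = 950152$ ($I = -7 + 950159 = 950152$)
$\frac{I}{-15936 - \frac{96271}{-489988}} = \frac{950152}{-15936 - \frac{96271}{-489988}} = \frac{950152}{-15936 - 96271 \left(- \frac{1}{489988}\right)} = \frac{950152}{-15936 - - \frac{96271}{489988}} = \frac{950152}{-15936 + \frac{96271}{489988}} = \frac{950152}{- \frac{7808352497}{489988}} = 950152 \left(- \frac{489988}{7808352497}\right) = - \frac{465563078176}{7808352497}$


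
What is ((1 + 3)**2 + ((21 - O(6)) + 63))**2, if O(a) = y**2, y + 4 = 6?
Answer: 9216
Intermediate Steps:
y = 2 (y = -4 + 6 = 2)
O(a) = 4 (O(a) = 2**2 = 4)
((1 + 3)**2 + ((21 - O(6)) + 63))**2 = ((1 + 3)**2 + ((21 - 1*4) + 63))**2 = (4**2 + ((21 - 4) + 63))**2 = (16 + (17 + 63))**2 = (16 + 80)**2 = 96**2 = 9216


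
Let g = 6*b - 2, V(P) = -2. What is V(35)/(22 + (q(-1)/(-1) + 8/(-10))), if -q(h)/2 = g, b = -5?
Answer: 5/107 ≈ 0.046729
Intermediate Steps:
g = -32 (g = 6*(-5) - 2 = -30 - 2 = -32)
q(h) = 64 (q(h) = -2*(-32) = 64)
V(35)/(22 + (q(-1)/(-1) + 8/(-10))) = -2/(22 + (64/(-1) + 8/(-10))) = -2/(22 + (64*(-1) + 8*(-1/10))) = -2/(22 + (-64 - 4/5)) = -2/(22 - 324/5) = -2/(-214/5) = -2*(-5/214) = 5/107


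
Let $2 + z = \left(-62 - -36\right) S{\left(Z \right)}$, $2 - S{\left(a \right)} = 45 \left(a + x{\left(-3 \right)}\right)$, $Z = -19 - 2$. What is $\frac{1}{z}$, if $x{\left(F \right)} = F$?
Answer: $- \frac{1}{28134} \approx -3.5544 \cdot 10^{-5}$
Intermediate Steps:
$Z = -21$ ($Z = -19 - 2 = -21$)
$S{\left(a \right)} = 137 - 45 a$ ($S{\left(a \right)} = 2 - 45 \left(a - 3\right) = 2 - 45 \left(-3 + a\right) = 2 - \left(-135 + 45 a\right) = 137 - 45 a$)
$z = -28134$ ($z = -2 + \left(-62 - -36\right) \left(137 - -945\right) = -2 + \left(-62 + 36\right) \left(137 + 945\right) = -2 - 28132 = -28134$)
$\frac{1}{z} = \frac{1}{-28134} = - \frac{1}{28134}$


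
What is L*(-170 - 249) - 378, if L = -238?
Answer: 99344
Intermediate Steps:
L*(-170 - 249) - 378 = -238*(-170 - 249) - 378 = -238*(-419) - 378 = 99722 - 378 = 99344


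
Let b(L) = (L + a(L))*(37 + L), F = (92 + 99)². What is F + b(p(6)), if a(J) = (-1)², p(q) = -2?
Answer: 36446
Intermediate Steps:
a(J) = 1
F = 36481 (F = 191² = 36481)
b(L) = (1 + L)*(37 + L) (b(L) = (L + 1)*(37 + L) = (1 + L)*(37 + L))
F + b(p(6)) = 36481 + (37 + (-2)² + 38*(-2)) = 36481 + (37 + 4 - 76) = 36481 - 35 = 36446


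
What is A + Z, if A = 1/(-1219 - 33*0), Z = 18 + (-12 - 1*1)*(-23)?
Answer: 386422/1219 ≈ 317.00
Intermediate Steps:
Z = 317 (Z = 18 + (-12 - 1)*(-23) = 18 - 13*(-23) = 18 + 299 = 317)
A = -1/1219 (A = 1/(-1219 + 0) = 1/(-1219) = -1/1219 ≈ -0.00082034)
A + Z = -1/1219 + 317 = 386422/1219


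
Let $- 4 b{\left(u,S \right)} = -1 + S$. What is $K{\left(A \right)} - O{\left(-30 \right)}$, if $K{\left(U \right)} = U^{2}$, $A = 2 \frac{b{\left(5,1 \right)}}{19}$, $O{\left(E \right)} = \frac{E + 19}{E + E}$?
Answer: $- \frac{11}{60} \approx -0.18333$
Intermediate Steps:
$b{\left(u,S \right)} = \frac{1}{4} - \frac{S}{4}$ ($b{\left(u,S \right)} = - \frac{-1 + S}{4} = \frac{1}{4} - \frac{S}{4}$)
$O{\left(E \right)} = \frac{19 + E}{2 E}$
$A = 0$ ($A = 2 \frac{\frac{1}{4} - \frac{1}{4}}{19} = 2 \left(\frac{1}{4} - \frac{1}{4}\right) \frac{1}{19} = 2 \cdot 0 \cdot \frac{1}{19} = 2 \cdot 0 = 0$)
$K{\left(A \right)} - O{\left(-30 \right)} = 0^{2} - \frac{19 - 30}{2 \left(-30\right)} = 0 - \frac{1}{2} \left(- \frac{1}{30}\right) \left(-11\right) = 0 - \frac{11}{60} = - \frac{11}{60}$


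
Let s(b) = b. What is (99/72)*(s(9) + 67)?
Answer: 209/2 ≈ 104.50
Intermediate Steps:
(99/72)*(s(9) + 67) = (99/72)*(9 + 67) = (99*(1/72))*76 = (11/8)*76 = 209/2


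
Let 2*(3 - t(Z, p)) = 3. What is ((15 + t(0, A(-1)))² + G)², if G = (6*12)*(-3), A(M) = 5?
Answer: 50625/16 ≈ 3164.1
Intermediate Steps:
t(Z, p) = 3/2 (t(Z, p) = 3 - ½*3 = 3 - 3/2 = 3/2)
G = -216 (G = 72*(-3) = -216)
((15 + t(0, A(-1)))² + G)² = ((15 + 3/2)² - 216)² = ((33/2)² - 216)² = (1089/4 - 216)² = (225/4)² = 50625/16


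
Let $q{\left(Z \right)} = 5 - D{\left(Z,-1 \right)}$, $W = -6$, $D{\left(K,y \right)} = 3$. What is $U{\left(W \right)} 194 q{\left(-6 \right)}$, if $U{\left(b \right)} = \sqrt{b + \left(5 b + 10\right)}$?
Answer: $388 i \sqrt{26} \approx 1978.4 i$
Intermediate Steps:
$U{\left(b \right)} = \sqrt{10 + 6 b}$ ($U{\left(b \right)} = \sqrt{b + \left(10 + 5 b\right)} = \sqrt{10 + 6 b}$)
$q{\left(Z \right)} = 2$ ($q{\left(Z \right)} = 5 - 3 = 2$)
$U{\left(W \right)} 194 q{\left(-6 \right)} = \sqrt{10 + 6 \left(-6\right)} 194 \cdot 2 = \sqrt{10 - 36} \cdot 194 \cdot 2 = \sqrt{-26} \cdot 194 \cdot 2 = i \sqrt{26} \cdot 194 \cdot 2 = 194 i \sqrt{26} \cdot 2 = 388 i \sqrt{26}$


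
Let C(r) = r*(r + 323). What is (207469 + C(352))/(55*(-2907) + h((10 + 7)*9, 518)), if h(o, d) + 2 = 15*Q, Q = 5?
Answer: -445069/159812 ≈ -2.7850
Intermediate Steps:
h(o, d) = 73 (h(o, d) = -2 + 15*5 = -2 + 75 = 73)
C(r) = r*(323 + r)
(207469 + C(352))/(55*(-2907) + h((10 + 7)*9, 518)) = (207469 + 352*(323 + 352))/(55*(-2907) + 73) = (207469 + 352*675)/(-159885 + 73) = (207469 + 237600)/(-159812) = 445069*(-1/159812) = -445069/159812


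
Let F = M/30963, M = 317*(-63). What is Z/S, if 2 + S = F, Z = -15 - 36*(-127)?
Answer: -47032797/27299 ≈ -1722.9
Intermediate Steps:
M = -19971
F = -6657/10321 (F = -19971/30963 = -19971*1/30963 = -6657/10321 ≈ -0.64500)
Z = 4557 (Z = -15 + 4572 = 4557)
S = -27299/10321 (S = -2 - 6657/10321 = -27299/10321 ≈ -2.6450)
Z/S = 4557/(-27299/10321) = 4557*(-10321/27299) = -47032797/27299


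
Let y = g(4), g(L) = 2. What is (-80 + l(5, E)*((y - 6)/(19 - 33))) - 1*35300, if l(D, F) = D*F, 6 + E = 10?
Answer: -247620/7 ≈ -35374.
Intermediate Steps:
E = 4 (E = -6 + 10 = 4)
y = 2
(-80 + l(5, E)*((y - 6)/(19 - 33))) - 1*35300 = (-80 + (5*4)*((2 - 6)/(19 - 33))) - 1*35300 = (-80 + 20*(-4/(-14))) - 35300 = (-80 + 20*(-4*(-1/14))) - 35300 = (-80 + 20*(2/7)) - 35300 = (-80 + 40/7) - 35300 = -520/7 - 35300 = -247620/7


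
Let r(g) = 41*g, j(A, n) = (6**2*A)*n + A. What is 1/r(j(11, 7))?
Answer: 1/114103 ≈ 8.7640e-6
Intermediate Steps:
j(A, n) = A + 36*A*n (j(A, n) = (36*A)*n + A = 36*A*n + A = A + 36*A*n)
1/r(j(11, 7)) = 1/(41*(11*(1 + 36*7))) = 1/(41*(11*(1 + 252))) = 1/(41*(11*253)) = 1/(41*2783) = 1/114103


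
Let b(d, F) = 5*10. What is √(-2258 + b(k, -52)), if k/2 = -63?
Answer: 4*I*√138 ≈ 46.989*I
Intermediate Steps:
k = -126 (k = 2*(-63) = -126)
b(d, F) = 50
√(-2258 + b(k, -52)) = √(-2258 + 50) = √(-2208) = 4*I*√138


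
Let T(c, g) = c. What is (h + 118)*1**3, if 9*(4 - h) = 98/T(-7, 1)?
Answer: 1112/9 ≈ 123.56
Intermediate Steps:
h = 50/9 (h = 4 - 98/(9*(-7)) = 4 - 98*(-1)/(9*7) = 4 - 1/9*(-14) = 4 + 14/9 = 50/9 ≈ 5.5556)
(h + 118)*1**3 = (50/9 + 118)*1**3 = (1112/9)*1 = 1112/9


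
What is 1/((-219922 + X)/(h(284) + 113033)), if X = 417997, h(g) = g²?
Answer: 64563/66025 ≈ 0.97786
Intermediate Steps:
1/((-219922 + X)/(h(284) + 113033)) = 1/((-219922 + 417997)/(284² + 113033)) = 1/(198075/(80656 + 113033)) = 1/(198075/193689) = 1/(198075*(1/193689)) = 1/(66025/64563) = 64563/66025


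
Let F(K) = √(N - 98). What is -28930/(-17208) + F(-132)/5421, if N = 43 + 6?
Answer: 14465/8604 + 7*I/5421 ≈ 1.6812 + 0.0012913*I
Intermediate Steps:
N = 49
F(K) = 7*I (F(K) = √(49 - 98) = √(-49) = 7*I)
-28930/(-17208) + F(-132)/5421 = -28930/(-17208) + (7*I)/5421 = -28930*(-1/17208) + (7*I)*(1/5421) = 14465/8604 + 7*I/5421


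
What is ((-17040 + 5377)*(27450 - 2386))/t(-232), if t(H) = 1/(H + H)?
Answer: 135637144448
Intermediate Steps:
t(H) = 1/(2*H)
((-17040 + 5377)*(27450 - 2386))/t(-232) = ((-17040 + 5377)*(27450 - 2386))/(((1/2)/(-232))) = (-11663*25064)/(((1/2)*(-1/232))) = -292321432/(-1/464) = -292321432*(-464) = 135637144448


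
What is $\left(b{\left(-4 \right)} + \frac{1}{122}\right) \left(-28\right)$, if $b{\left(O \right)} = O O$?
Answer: $- \frac{27342}{61} \approx -448.23$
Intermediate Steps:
$b{\left(O \right)} = O^{2}$
$\left(b{\left(-4 \right)} + \frac{1}{122}\right) \left(-28\right) = \left(\left(-4\right)^{2} + \frac{1}{122}\right) \left(-28\right) = \left(16 + \frac{1}{122}\right) \left(-28\right) = \frac{1953}{122} \left(-28\right) = - \frac{27342}{61}$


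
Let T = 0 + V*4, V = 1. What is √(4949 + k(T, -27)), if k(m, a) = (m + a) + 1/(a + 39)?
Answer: √177339/6 ≈ 70.186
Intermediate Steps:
T = 4 (T = 0 + 1*4 = 0 + 4 = 4)
k(m, a) = a + m + 1/(39 + a) (k(m, a) = (a + m) + 1/(39 + a) = a + m + 1/(39 + a))
√(4949 + k(T, -27)) = √(4949 + (1 + (-27)² + 39*(-27) + 39*4 - 27*4)/(39 - 27)) = √(4949 + (1 + 729 - 1053 + 156 - 108)/12) = √(4949 + (1/12)*(-275)) = √(4949 - 275/12) = √(59113/12) = √177339/6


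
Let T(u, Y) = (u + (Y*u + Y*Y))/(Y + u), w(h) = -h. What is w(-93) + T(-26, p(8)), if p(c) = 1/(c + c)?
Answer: 624591/6640 ≈ 94.065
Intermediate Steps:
p(c) = 1/(2*c)
T(u, Y) = (u + Y**2 + Y*u)/(Y + u) (T(u, Y) = (u + (Y*u + Y**2))/(Y + u) = (u + (Y**2 + Y*u))/(Y + u) = (u + Y**2 + Y*u)/(Y + u))
w(-93) + T(-26, p(8)) = -1*(-93) + (-26 + ((1/2)/8)**2 + ((1/2)/8)*(-26))/((1/2)/8 - 26) = 93 + (-26 + ((1/2)*(1/8))**2 + ((1/2)*(1/8))*(-26))/((1/2)*(1/8) - 26) = 93 + (-26 + (1/16)**2 + (1/16)*(-26))/(1/16 - 26) = 93 + (-26 + 1/256 - 13/8)/(-415/16) = 93 - 16/415*(-7071/256) = 93 + 7071/6640 = 624591/6640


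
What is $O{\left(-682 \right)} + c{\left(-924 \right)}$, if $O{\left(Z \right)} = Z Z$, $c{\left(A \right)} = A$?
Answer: $464200$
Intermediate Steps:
$O{\left(Z \right)} = Z^{2}$
$O{\left(-682 \right)} + c{\left(-924 \right)} = \left(-682\right)^{2} - 924 = 465124 - 924 = 464200$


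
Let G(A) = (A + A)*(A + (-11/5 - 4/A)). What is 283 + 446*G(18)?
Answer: 1251999/5 ≈ 2.5040e+5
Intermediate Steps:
G(A) = 2*A*(-11/5 + A - 4/A) (G(A) = (2*A)*(A + (-11*⅕ - 4/A)) = (2*A)*(A + (-11/5 - 4/A)) = (2*A)*(-11/5 + A - 4/A) = 2*A*(-11/5 + A - 4/A))
283 + 446*G(18) = 283 + 446*(-8 + 2*18² - 22/5*18) = 283 + 446*(-8 + 2*324 - 396/5) = 283 + 446*(-8 + 648 - 396/5) = 283 + 446*(2804/5) = 283 + 1250584/5 = 1251999/5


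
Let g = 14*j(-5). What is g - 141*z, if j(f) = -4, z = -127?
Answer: 17851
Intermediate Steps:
g = -56 (g = 14*(-4) = -56)
g - 141*z = -56 - 141*(-127) = -56 + 17907 = 17851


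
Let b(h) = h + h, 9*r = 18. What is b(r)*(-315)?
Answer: -1260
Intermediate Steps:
r = 2 (r = (⅑)*18 = 2)
b(h) = 2*h
b(r)*(-315) = (2*2)*(-315) = 4*(-315) = -1260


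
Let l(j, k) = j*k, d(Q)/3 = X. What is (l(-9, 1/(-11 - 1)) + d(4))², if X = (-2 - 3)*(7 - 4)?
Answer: 31329/16 ≈ 1958.1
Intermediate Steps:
X = -15 (X = -5*3 = -15)
d(Q) = -45 (d(Q) = 3*(-15) = -45)
(l(-9, 1/(-11 - 1)) + d(4))² = (-9/(-11 - 1) - 45)² = (-9/(-12) - 45)² = (-9*(-1/12) - 45)² = (¾ - 45)² = (-177/4)² = 31329/16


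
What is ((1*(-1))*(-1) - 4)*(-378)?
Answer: 1134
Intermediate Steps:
((1*(-1))*(-1) - 4)*(-378) = (-1*(-1) - 4)*(-378) = (1 - 4)*(-378) = -3*(-378) = 1134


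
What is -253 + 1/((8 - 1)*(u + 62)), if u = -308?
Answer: -435667/1722 ≈ -253.00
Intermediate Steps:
-253 + 1/((8 - 1)*(u + 62)) = -253 + 1/((8 - 1)*(-308 + 62)) = -253 + 1/(7*(-246)) = -253 + (⅐)*(-1/246) = -253 - 1/1722 = -435667/1722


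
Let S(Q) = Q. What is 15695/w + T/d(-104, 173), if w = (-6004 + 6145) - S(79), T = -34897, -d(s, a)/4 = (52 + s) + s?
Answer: 3815033/19344 ≈ 197.22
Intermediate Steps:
d(s, a) = -208 - 8*s (d(s, a) = -4*((52 + s) + s) = -4*(52 + 2*s) = -208 - 8*s)
w = 62 (w = (-6004 + 6145) - 1*79 = 141 - 79 = 62)
15695/w + T/d(-104, 173) = 15695/62 - 34897/(-208 - 8*(-104)) = 15695*(1/62) - 34897/(-208 + 832) = 15695/62 - 34897/624 = 3815033/19344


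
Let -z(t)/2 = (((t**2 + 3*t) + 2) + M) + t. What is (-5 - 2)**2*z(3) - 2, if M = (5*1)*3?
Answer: -3726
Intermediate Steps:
M = 15 (M = 5*3 = 15)
z(t) = -34 - 8*t - 2*t**2 (z(t) = -2*((((t**2 + 3*t) + 2) + 15) + t) = -2*(((2 + t**2 + 3*t) + 15) + t) = -2*((17 + t**2 + 3*t) + t) = -2*(17 + t**2 + 4*t) = -34 - 8*t - 2*t**2)
(-5 - 2)**2*z(3) - 2 = (-5 - 2)**2*(-34 - 8*3 - 2*3**2) - 2 = (-7)**2*(-34 - 24 - 2*9) - 2 = 49*(-34 - 24 - 18) - 2 = 49*(-76) - 2 = -3724 - 2 = -3726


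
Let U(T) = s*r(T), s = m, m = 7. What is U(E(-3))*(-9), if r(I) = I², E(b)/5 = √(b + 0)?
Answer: 4725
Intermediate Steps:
E(b) = 5*√b (E(b) = 5*√(b + 0) = 5*√b)
s = 7
U(T) = 7*T²
U(E(-3))*(-9) = (7*(5*√(-3))²)*(-9) = (7*(5*(I*√3))²)*(-9) = (7*(5*I*√3)²)*(-9) = (7*(-75))*(-9) = -525*(-9) = 4725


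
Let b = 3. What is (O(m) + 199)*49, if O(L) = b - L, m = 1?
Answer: 9849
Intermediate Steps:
O(L) = 3 - L
(O(m) + 199)*49 = ((3 - 1*1) + 199)*49 = ((3 - 1) + 199)*49 = (2 + 199)*49 = 201*49 = 9849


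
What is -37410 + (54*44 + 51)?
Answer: -34983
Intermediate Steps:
-37410 + (54*44 + 51) = -37410 + (2376 + 51) = -37410 + 2427 = -34983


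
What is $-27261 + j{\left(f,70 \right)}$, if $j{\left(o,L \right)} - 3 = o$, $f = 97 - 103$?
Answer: $-27264$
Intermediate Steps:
$f = -6$ ($f = 97 - 103 = -6$)
$j{\left(o,L \right)} = 3 + o$
$-27261 + j{\left(f,70 \right)} = -27261 + \left(3 - 6\right) = -27261 - 3 = -27264$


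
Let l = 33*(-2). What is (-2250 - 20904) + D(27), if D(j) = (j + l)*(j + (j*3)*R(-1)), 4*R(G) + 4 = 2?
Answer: -45255/2 ≈ -22628.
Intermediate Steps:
R(G) = -½ (R(G) = -1 + (¼)*2 = -1 + ½ = -½)
l = -66
D(j) = -j*(-66 + j)/2 (D(j) = (j - 66)*(j + (j*3)*(-½)) = (-66 + j)*(j + (3*j)*(-½)) = (-66 + j)*(j - 3*j/2) = (-66 + j)*(-j/2) = -j*(-66 + j)/2)
(-2250 - 20904) + D(27) = (-2250 - 20904) + (½)*27*(66 - 1*27) = -23154 + (½)*27*(66 - 27) = -23154 + (½)*27*39 = -23154 + 1053/2 = -45255/2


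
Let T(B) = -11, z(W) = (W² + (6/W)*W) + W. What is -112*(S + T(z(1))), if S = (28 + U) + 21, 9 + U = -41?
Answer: 1344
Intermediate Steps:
U = -50 (U = -9 - 41 = -50)
z(W) = 6 + W + W² (z(W) = (W² + 6) + W = (6 + W²) + W = 6 + W + W²)
S = -1 (S = (28 - 50) + 21 = -22 + 21 = -1)
-112*(S + T(z(1))) = -112*(-1 - 11) = -112*(-12) = 1344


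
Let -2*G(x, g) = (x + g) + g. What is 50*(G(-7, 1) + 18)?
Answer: 1025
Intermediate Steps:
G(x, g) = -g - x/2 (G(x, g) = -((x + g) + g)/2 = -((g + x) + g)/2 = -(x + 2*g)/2 = -g - x/2)
50*(G(-7, 1) + 18) = 50*((-1*1 - 1/2*(-7)) + 18) = 50*((-1 + 7/2) + 18) = 50*(5/2 + 18) = 50*(41/2) = 1025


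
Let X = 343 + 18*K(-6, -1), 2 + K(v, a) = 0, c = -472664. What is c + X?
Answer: -472357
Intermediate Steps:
K(v, a) = -2 (K(v, a) = -2 + 0 = -2)
X = 307 (X = 343 + 18*(-2) = 343 - 36 = 307)
c + X = -472664 + 307 = -472357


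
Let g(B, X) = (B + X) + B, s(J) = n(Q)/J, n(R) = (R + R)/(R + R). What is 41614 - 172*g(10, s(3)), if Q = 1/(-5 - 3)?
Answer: 114350/3 ≈ 38117.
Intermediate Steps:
Q = -1/8 (Q = 1/(-8) = -1/8 ≈ -0.12500)
n(R) = 1 (n(R) = (2*R)/((2*R)) = (2*R)*(1/(2*R)) = 1)
s(J) = 1/J
g(B, X) = X + 2*B
41614 - 172*g(10, s(3)) = 41614 - 172*(1/3 + 2*10) = 41614 - 172*(1/3 + 20) = 41614 - 172*61/3 = 41614 - 1*10492/3 = 41614 - 10492/3 = 114350/3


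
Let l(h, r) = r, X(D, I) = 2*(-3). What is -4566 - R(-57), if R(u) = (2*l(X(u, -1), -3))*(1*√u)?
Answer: -4566 + 6*I*√57 ≈ -4566.0 + 45.299*I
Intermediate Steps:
X(D, I) = -6
R(u) = -6*√u (R(u) = (2*(-3))*(1*√u) = -6*√u)
-4566 - R(-57) = -4566 - (-6)*√(-57) = -4566 - (-6)*I*√57 = -4566 + 6*I*√57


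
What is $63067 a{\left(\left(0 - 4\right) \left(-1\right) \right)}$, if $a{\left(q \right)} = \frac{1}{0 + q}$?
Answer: $\frac{63067}{4} \approx 15767.0$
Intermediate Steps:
$a{\left(q \right)} = \frac{1}{q}$
$63067 a{\left(\left(0 - 4\right) \left(-1\right) \right)} = \frac{63067}{\left(0 - 4\right) \left(-1\right)} = \frac{63067}{\left(-4\right) \left(-1\right)} = \frac{63067}{4}$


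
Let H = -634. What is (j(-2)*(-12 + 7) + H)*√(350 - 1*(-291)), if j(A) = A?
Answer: -624*√641 ≈ -15798.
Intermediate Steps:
(j(-2)*(-12 + 7) + H)*√(350 - 1*(-291)) = (-2*(-12 + 7) - 634)*√(350 - 1*(-291)) = (-2*(-5) - 634)*√(350 + 291) = (10 - 634)*√641 = -624*√641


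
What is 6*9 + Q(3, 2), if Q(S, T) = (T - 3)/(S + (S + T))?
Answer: 431/8 ≈ 53.875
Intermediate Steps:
Q(S, T) = (-3 + T)/(T + 2*S)
6*9 + Q(3, 2) = 6*9 + (-3 + 2)/(2 + 2*3) = 54 - 1/(2 + 6) = 54 - 1/8 = 431/8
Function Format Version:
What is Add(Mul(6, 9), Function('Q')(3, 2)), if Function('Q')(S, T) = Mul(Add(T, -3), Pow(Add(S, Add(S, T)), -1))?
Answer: Rational(431, 8) ≈ 53.875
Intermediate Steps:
Function('Q')(S, T) = Mul(Pow(Add(T, Mul(2, S)), -1), Add(-3, T)) (Function('Q')(S, T) = Mul(Add(-3, T), Pow(Add(T, Mul(2, S)), -1)) = Mul(Pow(Add(T, Mul(2, S)), -1), Add(-3, T)))
Add(Mul(6, 9), Function('Q')(3, 2)) = Add(Mul(6, 9), Mul(Pow(Add(2, Mul(2, 3)), -1), Add(-3, 2))) = Add(54, Mul(Pow(Add(2, 6), -1), -1)) = Add(54, Mul(Pow(8, -1), -1)) = Add(54, Mul(Rational(1, 8), -1)) = Add(54, Rational(-1, 8)) = Rational(431, 8)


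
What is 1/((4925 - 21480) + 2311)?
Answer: -1/14244 ≈ -7.0205e-5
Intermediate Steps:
1/((4925 - 21480) + 2311) = 1/(-16555 + 2311) = 1/(-14244) = -1/14244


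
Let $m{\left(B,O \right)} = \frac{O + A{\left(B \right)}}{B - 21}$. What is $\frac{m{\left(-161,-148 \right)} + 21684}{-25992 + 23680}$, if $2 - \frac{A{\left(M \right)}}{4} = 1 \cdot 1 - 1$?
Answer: $- \frac{140951}{15028} \approx -9.3792$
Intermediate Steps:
$A{\left(M \right)} = 8$ ($A{\left(M \right)} = 8 - 4 \left(1 \cdot 1 - 1\right) = 8 - 4 \left(1 - 1\right) = 8 - 0 = 8 + 0 = 8$)
$m{\left(B,O \right)} = \frac{8 + O}{-21 + B}$ ($m{\left(B,O \right)} = \frac{O + 8}{B - 21} = \frac{8 + O}{-21 + B}$)
$\frac{m{\left(-161,-148 \right)} + 21684}{-25992 + 23680} = \frac{\frac{8 - 148}{-21 - 161} + 21684}{-25992 + 23680} = \frac{\frac{1}{-182} \left(-140\right) + 21684}{-2312} = \left(\left(- \frac{1}{182}\right) \left(-140\right) + 21684\right) \left(- \frac{1}{2312}\right) = \left(\frac{10}{13} + 21684\right) \left(- \frac{1}{2312}\right) = \frac{281902}{13} \left(- \frac{1}{2312}\right) = - \frac{140951}{15028}$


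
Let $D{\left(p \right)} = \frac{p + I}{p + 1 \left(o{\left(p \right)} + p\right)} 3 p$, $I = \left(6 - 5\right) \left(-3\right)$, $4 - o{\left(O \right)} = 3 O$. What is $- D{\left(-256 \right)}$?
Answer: $- \frac{49728}{65} \approx -765.05$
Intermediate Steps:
$o{\left(O \right)} = 4 - 3 O$
$I = -3$ ($I = 1 \left(-3\right) = -3$)
$D{\left(p \right)} = \frac{3 p \left(-3 + p\right)}{4 - p}$ ($D{\left(p \right)} = \frac{p - 3}{p + 1 \left(\left(4 - 3 p\right) + p\right)} 3 p = \frac{-3 + p}{p + 1 \left(4 - 2 p\right)} 3 p = \frac{-3 + p}{p - \left(-4 + 2 p\right)} 3 p = \frac{-3 + p}{4 - p} 3 p = \frac{3 \left(-3 + p\right)}{4 - p} p = \frac{3 p \left(-3 + p\right)}{4 - p}$)
$- D{\left(-256 \right)} = - \frac{3 \left(-256\right) \left(-3 - 256\right)}{4 - -256} = - \frac{3 \left(-256\right) \left(-259\right)}{4 + 256} = - \frac{3 \left(-256\right) \left(-259\right)}{260} = \left(-1\right) \frac{49728}{65} = - \frac{49728}{65}$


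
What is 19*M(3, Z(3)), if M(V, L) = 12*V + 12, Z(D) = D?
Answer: 912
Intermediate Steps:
M(V, L) = 12 + 12*V
19*M(3, Z(3)) = 19*(12 + 12*3) = 19*(12 + 36) = 19*48 = 912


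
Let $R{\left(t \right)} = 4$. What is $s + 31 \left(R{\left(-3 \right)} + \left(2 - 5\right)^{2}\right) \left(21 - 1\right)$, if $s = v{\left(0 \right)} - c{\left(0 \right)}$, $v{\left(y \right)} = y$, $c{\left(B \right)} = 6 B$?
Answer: $8060$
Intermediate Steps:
$s = 0$ ($s = 0 - 6 \cdot 0 = 0 - 0 = 0 + 0 = 0$)
$s + 31 \left(R{\left(-3 \right)} + \left(2 - 5\right)^{2}\right) \left(21 - 1\right) = 0 + 31 \left(4 + \left(2 - 5\right)^{2}\right) \left(21 - 1\right) = 0 + 31 \left(4 + \left(-3\right)^{2}\right) 20 = 0 + 31 \left(4 + 9\right) 20 = 0 + 31 \cdot 13 \cdot 20 = 0 + 31 \cdot 260 = 0 + 8060 = 8060$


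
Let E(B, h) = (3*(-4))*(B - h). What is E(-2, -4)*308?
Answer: -7392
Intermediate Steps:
E(B, h) = -12*B + 12*h (E(B, h) = -12*(B - h) = -12*B + 12*h)
E(-2, -4)*308 = (-12*(-2) + 12*(-4))*308 = (24 - 48)*308 = -24*308 = -7392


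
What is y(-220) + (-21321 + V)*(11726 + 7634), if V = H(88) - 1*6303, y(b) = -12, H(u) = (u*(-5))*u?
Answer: -1284419852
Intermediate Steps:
H(u) = -5*u² (H(u) = (-5*u)*u = -5*u²)
V = -45023 (V = -5*88² - 1*6303 = -5*7744 - 6303 = -38720 - 6303 = -45023)
y(-220) + (-21321 + V)*(11726 + 7634) = -12 + (-21321 - 45023)*(11726 + 7634) = -12 - 66344*19360 = -12 - 1284419840 = -1284419852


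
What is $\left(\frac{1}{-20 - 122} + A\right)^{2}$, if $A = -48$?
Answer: $\frac{46471489}{20164} \approx 2304.7$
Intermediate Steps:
$\left(\frac{1}{-20 - 122} + A\right)^{2} = \left(\frac{1}{-20 - 122} - 48\right)^{2} = \left(\frac{1}{-142} - 48\right)^{2} = \left(- \frac{1}{142} - 48\right)^{2} = \left(- \frac{6817}{142}\right)^{2} = \frac{46471489}{20164}$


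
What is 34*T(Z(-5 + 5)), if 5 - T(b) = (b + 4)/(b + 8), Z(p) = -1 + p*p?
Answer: 1088/7 ≈ 155.43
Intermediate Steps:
Z(p) = -1 + p²
T(b) = 5 - (4 + b)/(8 + b) (T(b) = 5 - (b + 4)/(b + 8) = 5 - (4 + b)/(8 + b))
34*T(Z(-5 + 5)) = 34*(4*(9 + (-1 + (-5 + 5)²))/(8 + (-1 + (-5 + 5)²))) = 34*(4*(9 + (-1 + 0²))/(8 + (-1 + 0²))) = 34*(4*(9 + (-1 + 0))/(8 + (-1 + 0))) = 34*(4*(9 - 1)/(8 - 1)) = 34*(4*8/7) = 34*(4*(⅐)*8) = 34*(32/7) = 1088/7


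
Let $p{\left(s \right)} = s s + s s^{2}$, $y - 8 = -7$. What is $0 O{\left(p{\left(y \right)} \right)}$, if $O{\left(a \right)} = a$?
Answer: $0$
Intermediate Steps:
$y = 1$ ($y = 8 - 7 = 1$)
$p{\left(s \right)} = s^{2} + s^{3}$
$0 O{\left(p{\left(y \right)} \right)} = 0 \cdot 1^{2} \left(1 + 1\right) = 0 \cdot 1 \cdot 2 = 0 \cdot 2 = 0$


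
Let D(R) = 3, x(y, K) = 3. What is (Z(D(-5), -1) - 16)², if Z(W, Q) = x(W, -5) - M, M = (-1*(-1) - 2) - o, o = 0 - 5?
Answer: 289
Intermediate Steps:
o = -5
M = 4 (M = (-1*(-1) - 2) - 1*(-5) = (1 - 2) + 5 = -1 + 5 = 4)
Z(W, Q) = -1 (Z(W, Q) = 3 - 1*4 = 3 - 4 = -1)
(Z(D(-5), -1) - 16)² = (-1 - 16)² = (-17)² = 289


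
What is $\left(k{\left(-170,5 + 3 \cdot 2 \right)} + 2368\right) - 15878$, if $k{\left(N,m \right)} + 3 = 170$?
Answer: $-13343$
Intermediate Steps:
$k{\left(N,m \right)} = 167$ ($k{\left(N,m \right)} = -3 + 170 = 167$)
$\left(k{\left(-170,5 + 3 \cdot 2 \right)} + 2368\right) - 15878 = \left(167 + 2368\right) - 15878 = 2535 - 15878 = -13343$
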